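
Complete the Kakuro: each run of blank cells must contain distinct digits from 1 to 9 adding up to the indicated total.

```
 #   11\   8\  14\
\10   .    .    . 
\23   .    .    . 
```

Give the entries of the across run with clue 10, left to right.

3 2 5

23 in 3 cells must be {6,8,9}.
The 23 across and the 8 down share only 6, so R2C2 = 6.
R1C2 = 8 − 6 = 2 completes the 8 down.
Given what's placed, R1C3 must be 5 to fit the 10 across and 14 down.
R2C3 = 14 − 5 = 9 completes the 14 down.
R1C1 = 10 − 7 = 3 completes the 10 across.
R2C1 = 23 − 15 = 8 completes the 23 across.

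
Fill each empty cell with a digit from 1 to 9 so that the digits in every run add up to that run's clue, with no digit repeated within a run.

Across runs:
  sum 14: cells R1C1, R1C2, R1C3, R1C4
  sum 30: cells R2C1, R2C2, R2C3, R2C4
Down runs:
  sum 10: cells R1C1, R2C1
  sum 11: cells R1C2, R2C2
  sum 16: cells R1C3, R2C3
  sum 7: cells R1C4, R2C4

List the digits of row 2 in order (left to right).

8 7 9 6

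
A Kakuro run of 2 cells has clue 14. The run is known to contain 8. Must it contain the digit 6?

Yes

The only way to make 14 from 2 distinct digits under that restriction is {6,8}, which contains 6.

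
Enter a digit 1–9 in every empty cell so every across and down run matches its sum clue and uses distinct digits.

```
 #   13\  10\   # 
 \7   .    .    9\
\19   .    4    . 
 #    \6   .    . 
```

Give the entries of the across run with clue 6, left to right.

No cell is forced outright now. R1C2 can only be 1 or 5 (the digits allowed by both its 7 across and its 10 down). If R1C2 = 5: then R1C1 would have to be in {2} for the 7 across but in {4,5,6,7,8,9} for the 13 down — contradiction. So R1C2 = 1.
R1C1 = 7 − 1 = 6 completes the 7 across.
R2C1 = 13 − 6 = 7 completes the 13 down.
R2C3 = 19 − 11 = 8 completes the 19 across.
R3C2 = 10 − 5 = 5 completes the 10 down.
R3C3 = 6 − 5 = 1 completes the 6 across.

5 1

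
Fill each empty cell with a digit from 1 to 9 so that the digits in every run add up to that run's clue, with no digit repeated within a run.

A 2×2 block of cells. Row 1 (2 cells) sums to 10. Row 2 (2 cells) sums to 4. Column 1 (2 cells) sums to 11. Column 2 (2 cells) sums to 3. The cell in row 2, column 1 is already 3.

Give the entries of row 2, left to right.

3, 1

4 in 2 cells must be {1,3}; 3 in 2 cells must be {1,2}.
(1,1) = 11 − 3 = 8 completes the 11 down.
(1,2) = 10 − 8 = 2 completes the 10 across.
(2,2) = 4 − 3 = 1 completes the 4 across.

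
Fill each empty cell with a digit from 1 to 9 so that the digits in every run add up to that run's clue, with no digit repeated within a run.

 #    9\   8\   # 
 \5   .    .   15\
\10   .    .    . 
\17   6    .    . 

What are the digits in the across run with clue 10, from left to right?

2 1 7

Nothing is forced directly, so branch on R1C1, whose candidates are 1 or 2. If R1C1 = 2: that forces R1C2 = 3, R2C1 = 1, R2C2 = 4, after which R2C3 would have to be in {5} for the 10 across but in {6,7,8,9} for the 15 down — contradiction. So R1C1 = 1.
R1C2 = 5 − 1 = 4 completes the 5 across.
R2C1 = 9 − 7 = 2 completes the 9 down.
Given what's placed, R2C3 must be 7 to fit the 10 across and 15 down.
R3C2 = 3: the only remaining digit allowed by both the 17 across and the 8 down.
R3C3 = 17 − 9 = 8 completes the 17 across.
R2C2 = 10 − 9 = 1 completes the 10 across.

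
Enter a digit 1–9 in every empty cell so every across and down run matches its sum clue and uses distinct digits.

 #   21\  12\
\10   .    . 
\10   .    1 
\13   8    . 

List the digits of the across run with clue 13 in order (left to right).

8, 5

R2C1 = 10 − 1 = 9 completes the 10 across.
R3C2 = 13 − 8 = 5 completes the 13 across.
R1C1 = 21 − 17 = 4 completes the 21 down.
R1C2 = 10 − 4 = 6 completes the 10 across.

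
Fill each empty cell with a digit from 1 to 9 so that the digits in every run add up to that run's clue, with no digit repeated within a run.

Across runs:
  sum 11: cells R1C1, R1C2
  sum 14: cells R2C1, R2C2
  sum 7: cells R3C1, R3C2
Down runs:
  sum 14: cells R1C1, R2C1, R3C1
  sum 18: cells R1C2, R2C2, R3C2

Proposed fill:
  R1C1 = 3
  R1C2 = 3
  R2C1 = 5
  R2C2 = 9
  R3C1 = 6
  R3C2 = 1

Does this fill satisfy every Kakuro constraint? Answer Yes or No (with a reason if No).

No — the down run R1C2–R3C2 sums to 13, not 18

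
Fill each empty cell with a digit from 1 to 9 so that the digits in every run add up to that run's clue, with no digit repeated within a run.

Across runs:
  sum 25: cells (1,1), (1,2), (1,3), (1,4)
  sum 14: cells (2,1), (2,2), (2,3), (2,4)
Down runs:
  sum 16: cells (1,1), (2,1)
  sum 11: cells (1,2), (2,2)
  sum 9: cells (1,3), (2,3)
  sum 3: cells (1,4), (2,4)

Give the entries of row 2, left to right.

16 in 2 cells must be {7,9}; 3 in 2 cells must be {1,2}.
Only 7 fits (2,1) under both its across sum 14 and down sum 16.
(1,1) = 16 − 7 = 9 completes the 16 down.
Nothing is forced directly, so branch on (2,2), whose candidates are 2 or 4. If (2,2) = 2: then (1,2) would have to be in {1,2,3,4,5,6,7,8} for the 25 across but in {9} for the 11 down — contradiction. So (2,2) = 4.
(1,2) = 11 − 4 = 7 completes the 11 down.
(1,4) = 1: the only remaining digit allowed by both the 25 across and the 3 down.
(2,4) = 3 − 1 = 2 completes the 3 down.
(1,3) = 25 − 17 = 8 completes the 25 across.
(2,3) = 14 − 13 = 1 completes the 14 across.

7, 4, 1, 2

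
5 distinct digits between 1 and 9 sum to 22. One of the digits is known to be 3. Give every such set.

5 distinct digits from 1–9 sum between 15 and 35.
Keeping only sets containing 3.

{1,2,3,7,9}; {1,3,4,5,9}; {1,3,4,6,8}; {1,3,5,6,7}; {2,3,4,5,8}; {2,3,4,6,7}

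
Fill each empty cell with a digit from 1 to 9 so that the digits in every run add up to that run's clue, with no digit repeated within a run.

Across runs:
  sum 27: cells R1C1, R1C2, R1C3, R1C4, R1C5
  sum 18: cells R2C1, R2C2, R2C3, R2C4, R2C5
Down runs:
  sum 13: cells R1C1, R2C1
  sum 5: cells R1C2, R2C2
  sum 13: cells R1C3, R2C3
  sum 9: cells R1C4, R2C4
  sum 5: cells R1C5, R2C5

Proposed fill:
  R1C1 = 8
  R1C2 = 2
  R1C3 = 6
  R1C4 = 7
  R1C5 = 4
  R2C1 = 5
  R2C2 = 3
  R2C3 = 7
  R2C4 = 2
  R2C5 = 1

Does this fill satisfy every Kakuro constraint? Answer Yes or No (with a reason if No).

Across: 8+2+6+7+4=27; 5+3+7+2+1=18. Down: 8+5=13; 2+3=5; 6+7=13; 7+2=9; 4+1=5. No digit repeats within any run.

Yes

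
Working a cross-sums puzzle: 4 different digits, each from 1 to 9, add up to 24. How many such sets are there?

4 distinct digits from 1–9 sum between 10 and 30.

8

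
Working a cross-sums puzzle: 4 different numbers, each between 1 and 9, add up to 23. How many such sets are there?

9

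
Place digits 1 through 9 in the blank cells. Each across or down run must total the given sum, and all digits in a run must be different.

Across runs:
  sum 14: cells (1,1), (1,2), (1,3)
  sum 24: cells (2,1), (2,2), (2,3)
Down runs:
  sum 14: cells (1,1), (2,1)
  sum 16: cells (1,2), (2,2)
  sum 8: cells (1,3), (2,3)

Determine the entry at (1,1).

6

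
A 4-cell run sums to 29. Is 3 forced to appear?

The only way to make 29 from 4 distinct digits is {5,7,8,9}, which does not contain 3.

No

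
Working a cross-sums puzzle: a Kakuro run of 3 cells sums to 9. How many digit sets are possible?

3 distinct digits from 1–9 sum between 6 and 24.
Enumerating: {1,2,6}, {1,3,5}, {2,3,4}.

3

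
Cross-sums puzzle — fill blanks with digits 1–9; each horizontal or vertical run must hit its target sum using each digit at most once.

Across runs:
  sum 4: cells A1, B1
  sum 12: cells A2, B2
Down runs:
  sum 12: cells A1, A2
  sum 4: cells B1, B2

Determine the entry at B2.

3

4 in 2 cells must be {1,3}.
The 4 across and the 12 down share only 3, so A1 = 3.
B1 = 4 − 3 = 1 completes the 4 across.
A2 = 12 − 3 = 9 completes the 12 down.
B2 = 12 − 9 = 3 completes the 12 across.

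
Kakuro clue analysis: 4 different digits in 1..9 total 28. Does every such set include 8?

Yes

Every partition of 28 into 4 distinct digits includes 8: {4,7,8,9}, {5,6,8,9}.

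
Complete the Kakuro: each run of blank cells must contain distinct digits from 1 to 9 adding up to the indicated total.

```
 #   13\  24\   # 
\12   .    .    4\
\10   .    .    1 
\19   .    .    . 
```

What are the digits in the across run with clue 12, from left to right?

4, 8

24 in 3 cells must be {7,8,9}; 4 in 2 cells must be {1,3}.
R2C2 = 7: the only remaining digit allowed by both the 10 across and the 24 down.
R3C3 = 4 − 1 = 3 completes the 4 down.
R2C1 = 10 − 8 = 2 completes the 10 across.
Given what's placed, R3C1 must be 7 to fit the 19 across and 13 down.
R3C2 = 19 − 10 = 9 completes the 19 across.
R1C1 = 13 − 9 = 4 completes the 13 down.
R1C2 = 12 − 4 = 8 completes the 12 across.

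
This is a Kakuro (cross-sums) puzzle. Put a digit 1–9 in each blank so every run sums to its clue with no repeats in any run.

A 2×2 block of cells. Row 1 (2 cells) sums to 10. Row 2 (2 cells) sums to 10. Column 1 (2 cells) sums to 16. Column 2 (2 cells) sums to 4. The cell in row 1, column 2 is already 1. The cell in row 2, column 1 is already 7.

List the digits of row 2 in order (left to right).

16 in 2 cells must be {7,9}; 4 in 2 cells must be {1,3}.
(1,1) = 10 − 1 = 9 completes the 10 across.
(2,2) = 10 − 7 = 3 completes the 10 across.

7 3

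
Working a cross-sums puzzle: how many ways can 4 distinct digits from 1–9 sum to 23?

4 distinct digits from 1–9 sum between 10 and 30.

9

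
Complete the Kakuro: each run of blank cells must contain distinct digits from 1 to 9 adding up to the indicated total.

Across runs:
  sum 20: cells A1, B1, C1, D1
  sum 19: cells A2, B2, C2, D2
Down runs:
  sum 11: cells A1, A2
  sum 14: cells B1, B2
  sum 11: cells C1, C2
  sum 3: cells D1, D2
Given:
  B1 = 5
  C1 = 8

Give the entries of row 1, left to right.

3 in 2 cells must be {1,2}.
Given what's placed, D1 must be 1 to fit the 20 across and 3 down.
B2 = 14 − 5 = 9 completes the 14 down.
C2 = 11 − 8 = 3 completes the 11 down.
D2 = 3 − 1 = 2 completes the 3 down.
A1 = 20 − 14 = 6 completes the 20 across.
A2 = 19 − 14 = 5 completes the 19 across.

6, 5, 8, 1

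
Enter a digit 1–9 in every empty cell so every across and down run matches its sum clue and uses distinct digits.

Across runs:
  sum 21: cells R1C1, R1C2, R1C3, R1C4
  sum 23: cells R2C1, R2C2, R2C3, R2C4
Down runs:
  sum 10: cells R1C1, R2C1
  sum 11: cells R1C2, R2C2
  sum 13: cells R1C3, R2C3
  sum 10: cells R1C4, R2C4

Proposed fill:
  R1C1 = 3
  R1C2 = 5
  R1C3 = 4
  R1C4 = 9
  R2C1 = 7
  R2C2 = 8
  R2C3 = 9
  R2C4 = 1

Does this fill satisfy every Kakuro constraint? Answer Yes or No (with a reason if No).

No — the across run R2C1–R2C4 sums to 25, not 23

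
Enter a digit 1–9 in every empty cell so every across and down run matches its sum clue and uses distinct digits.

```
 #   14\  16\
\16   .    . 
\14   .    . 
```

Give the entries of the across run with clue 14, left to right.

16 in 2 cells must be {7,9}.
The 16 across and the 14 down share only 9, so R1C1 = 9.
R1C2 = 16 − 9 = 7 completes the 16 across.
R2C1 = 14 − 9 = 5 completes the 14 down.
R2C2 = 14 − 5 = 9 completes the 14 across.

5 9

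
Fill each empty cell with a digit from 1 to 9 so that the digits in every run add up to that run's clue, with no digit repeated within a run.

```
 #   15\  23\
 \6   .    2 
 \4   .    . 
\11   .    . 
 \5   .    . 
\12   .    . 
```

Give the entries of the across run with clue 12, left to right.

4 in 2 cells must be {1,3}; 15 in 5 cells must be {1,2,3,4,5}.
R1C1 = 6 − 2 = 4 completes the 6 across.
No cell is forced outright now. R5C1 can only be 3 or 5 (the digits allowed by both its 12 across and its 15 down). If R5C1 = 3: that forces R2C1 = 1, R2C2 = 3, R4C1 = 2, after which R4C2 would have to be in {3} for the 5 across but in {1,4,5,6,7,8,9} for the 23 down — contradiction. So R5C1 = 5.
R5C2 = 12 − 5 = 7 completes the 12 across.

5, 7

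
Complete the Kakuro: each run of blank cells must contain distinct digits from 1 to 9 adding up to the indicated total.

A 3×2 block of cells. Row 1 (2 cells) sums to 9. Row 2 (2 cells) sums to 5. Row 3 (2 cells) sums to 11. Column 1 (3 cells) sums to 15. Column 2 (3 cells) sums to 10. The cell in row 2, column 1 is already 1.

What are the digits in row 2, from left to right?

1 4

(2,2) = 5 − 1 = 4 completes the 5 across.
(3,2) = 5: the only remaining digit allowed by both the 11 across and the 10 down.
(1,2) = 10 − 9 = 1 completes the 10 down.
(3,1) = 11 − 5 = 6 completes the 11 across.
(1,1) = 9 − 1 = 8 completes the 9 across.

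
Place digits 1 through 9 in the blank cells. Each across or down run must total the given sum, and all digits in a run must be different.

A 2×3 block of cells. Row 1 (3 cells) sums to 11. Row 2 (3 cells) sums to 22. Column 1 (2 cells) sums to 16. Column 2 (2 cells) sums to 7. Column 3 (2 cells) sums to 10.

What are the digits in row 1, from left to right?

7, 1, 3

16 in 2 cells must be {7,9}.
The 11 across and the 16 down share only 7, so (1,1) = 7.
(2,1) = 16 − 7 = 9 completes the 16 down.
Nothing is forced directly, so branch on (2,2), whose candidates are 5 or 6. If (2,2) = 5: then (1,2) would have to be in {1,3} for the 11 across but in {2} for the 7 down — contradiction. So (2,2) = 6.
(1,2) = 7 − 6 = 1 completes the 7 down.
(1,3) = 11 − 8 = 3 completes the 11 across.
(2,3) = 22 − 15 = 7 completes the 22 across.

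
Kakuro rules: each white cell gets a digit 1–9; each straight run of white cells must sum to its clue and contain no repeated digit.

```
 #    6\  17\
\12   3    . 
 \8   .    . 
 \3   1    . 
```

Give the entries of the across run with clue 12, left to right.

3 in 2 cells must be {1,2}; 6 in 3 cells must be {1,2,3}.
R1C2 = 12 − 3 = 9 completes the 12 across.
R2C1 = 6 − 4 = 2 completes the 6 down.
R2C2 = 8 − 2 = 6 completes the 8 across.
R3C2 = 3 − 1 = 2 completes the 3 across.

3 9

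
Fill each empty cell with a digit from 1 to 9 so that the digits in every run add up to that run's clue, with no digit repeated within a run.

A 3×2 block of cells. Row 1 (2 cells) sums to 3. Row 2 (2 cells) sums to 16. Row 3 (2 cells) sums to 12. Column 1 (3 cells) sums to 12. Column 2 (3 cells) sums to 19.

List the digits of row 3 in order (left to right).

4 8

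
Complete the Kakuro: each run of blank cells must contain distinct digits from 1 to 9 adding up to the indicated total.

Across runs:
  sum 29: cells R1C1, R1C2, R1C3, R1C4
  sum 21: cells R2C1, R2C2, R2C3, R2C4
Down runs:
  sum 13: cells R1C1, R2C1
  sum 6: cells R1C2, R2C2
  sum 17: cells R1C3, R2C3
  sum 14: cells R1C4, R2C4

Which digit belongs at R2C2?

1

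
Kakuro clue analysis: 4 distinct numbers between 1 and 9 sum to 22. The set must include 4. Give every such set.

{1,4,8,9}; {2,4,7,9}; {3,4,6,9}; {3,4,7,8}; {4,5,6,7}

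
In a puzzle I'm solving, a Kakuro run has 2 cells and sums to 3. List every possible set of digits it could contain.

{1,2}

2 distinct digits from 1–9 sum between 3 and 17.
Only one set works: {1,2}.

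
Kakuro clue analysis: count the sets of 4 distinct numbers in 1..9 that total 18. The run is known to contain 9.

3

4 distinct digits from 1–9 sum between 10 and 30.
Keeping only sets containing 9.
Enumerating: {1,2,6,9}, {1,3,5,9}, {2,3,4,9}.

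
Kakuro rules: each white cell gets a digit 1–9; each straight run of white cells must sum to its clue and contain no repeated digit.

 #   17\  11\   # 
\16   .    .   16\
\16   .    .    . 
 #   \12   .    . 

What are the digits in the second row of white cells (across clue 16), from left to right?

16 in 2 cells must be {7,9}; 17 in 2 cells must be {8,9}.
The 16 across and the 17 down share only 9, so R1C1 = 9.
R1C2 = 16 − 9 = 7 completes the 16 across.
R2C1 = 17 − 9 = 8 completes the 17 down.
R2C3 = 7: the only remaining digit allowed by both the 16 across and the 16 down.
R3C2 = 3: the only remaining digit allowed by both the 12 across and the 11 down.
R3C3 = 12 − 3 = 9 completes the 12 across.
R2C2 = 16 − 15 = 1 completes the 16 across.

8 1 7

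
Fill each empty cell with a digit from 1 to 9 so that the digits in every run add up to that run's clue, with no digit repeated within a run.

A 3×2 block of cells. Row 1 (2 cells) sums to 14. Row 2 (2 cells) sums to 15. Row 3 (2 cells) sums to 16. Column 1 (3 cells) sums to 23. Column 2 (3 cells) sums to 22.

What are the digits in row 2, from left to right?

16 in 2 cells must be {7,9}; 23 in 3 cells must be {6,8,9}.
The 16 across and the 23 down share only 9, so (3,1) = 9.
(3,2) = 16 − 9 = 7 completes the 16 across.
Nothing is forced directly, so branch on (1,1), whose candidates are 6 or 8. If (1,1) = 6: then (1,2) would have to be in {8} for the 14 across but in {6,9} for the 22 down — contradiction. So (1,1) = 8.
(1,2) = 14 − 8 = 6 completes the 14 across.
(2,1) = 23 − 17 = 6 completes the 23 down.
(2,2) = 15 − 6 = 9 completes the 15 across.

6 9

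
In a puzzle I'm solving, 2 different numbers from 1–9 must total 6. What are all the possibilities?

2 distinct digits from 1–9 sum between 3 and 17.

{1,5}; {2,4}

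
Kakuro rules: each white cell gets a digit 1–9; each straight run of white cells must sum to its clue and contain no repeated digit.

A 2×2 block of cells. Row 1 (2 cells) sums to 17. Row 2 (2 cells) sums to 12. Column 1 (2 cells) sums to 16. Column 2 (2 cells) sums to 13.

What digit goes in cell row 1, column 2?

17 in 2 cells must be {8,9}; 16 in 2 cells must be {7,9}.
The 17 across and the 16 down share only 9, so (1,1) = 9.
(1,2) = 17 − 9 = 8 completes the 17 across.
(2,1) = 16 − 9 = 7 completes the 16 down.
(2,2) = 12 − 7 = 5 completes the 12 across.

8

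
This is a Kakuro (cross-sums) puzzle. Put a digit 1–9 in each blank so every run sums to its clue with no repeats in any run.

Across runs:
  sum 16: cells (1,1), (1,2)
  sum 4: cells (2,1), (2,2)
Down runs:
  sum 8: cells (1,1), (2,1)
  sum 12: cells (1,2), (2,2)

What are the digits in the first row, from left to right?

7, 9

16 in 2 cells must be {7,9}; 4 in 2 cells must be {1,3}.
The 16 across and the 8 down share only 7, so (1,1) = 7.
(1,2) = 16 − 7 = 9 completes the 16 across.
(2,1) = 8 − 7 = 1 completes the 8 down.
(2,2) = 4 − 1 = 3 completes the 4 across.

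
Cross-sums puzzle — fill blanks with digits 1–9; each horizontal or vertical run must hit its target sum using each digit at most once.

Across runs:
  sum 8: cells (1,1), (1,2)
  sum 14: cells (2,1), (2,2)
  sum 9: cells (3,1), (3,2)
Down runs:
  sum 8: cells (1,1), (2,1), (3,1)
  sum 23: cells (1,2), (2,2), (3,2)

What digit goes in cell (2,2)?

9

23 in 3 cells must be {6,8,9}.
The 8 across and the 23 down share only 6, so (1,2) = 6.
The 14 across and the 8 down share only 5, so (2,1) = 5.
(2,2) = 14 − 5 = 9 completes the 14 across.
(3,2) = 23 − 15 = 8 completes the 23 down.
(1,1) = 8 − 6 = 2 completes the 8 across.
(3,1) = 9 − 8 = 1 completes the 9 across.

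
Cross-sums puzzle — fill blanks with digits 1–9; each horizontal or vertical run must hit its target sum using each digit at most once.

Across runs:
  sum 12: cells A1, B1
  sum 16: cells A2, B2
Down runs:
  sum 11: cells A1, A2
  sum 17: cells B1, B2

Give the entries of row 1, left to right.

4 8

16 in 2 cells must be {7,9}; 17 in 2 cells must be {8,9}.
The 16 across and the 17 down share only 9, so B2 = 9.
B1 = 17 − 9 = 8 completes the 17 down.
A2 = 16 − 9 = 7 completes the 16 across.
A1 = 12 − 8 = 4 completes the 12 across.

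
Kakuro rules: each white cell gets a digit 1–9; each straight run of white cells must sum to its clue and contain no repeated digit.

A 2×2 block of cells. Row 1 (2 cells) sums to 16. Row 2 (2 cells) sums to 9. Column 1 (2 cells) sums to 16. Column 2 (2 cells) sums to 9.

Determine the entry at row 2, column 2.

16 in 2 cells must be {7,9}.
The 16 across and the 9 down share only 7, so (1,2) = 7.
The 9 across and the 16 down share only 7, so (2,1) = 7.
(2,2) = 9 − 7 = 2 completes the 9 across.
(1,1) = 16 − 7 = 9 completes the 16 across.

2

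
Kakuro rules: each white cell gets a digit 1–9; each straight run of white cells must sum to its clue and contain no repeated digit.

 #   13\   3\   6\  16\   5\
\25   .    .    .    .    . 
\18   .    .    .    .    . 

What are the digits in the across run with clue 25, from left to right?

8 1 5 9 2

3 in 2 cells must be {1,2}; 16 in 2 cells must be {7,9}.
Only 7 fits R2C4 under both its across sum 18 and down sum 16.
R1C4 = 16 − 7 = 9 completes the 16 down.
Given what's placed, R2C1 must be 5 to fit the 18 across and 13 down.
R1C1 = 13 − 5 = 8 completes the 13 down.
No cell is forced outright now. R1C2 can only be 1 or 2 (the digits allowed by both its 25 across and its 3 down). If R1C2 = 2: that forces R1C5 = 1, R2C2 = 1, R2C3 = 2, after which R2C5 would have to be in {3} for the 18 across but in {4} for the 5 down — contradiction. So R1C2 = 1.
R2C2 = 3 − 1 = 2 completes the 3 down.
Given what's placed, R2C3 must be 1 to fit the 18 across and 6 down.
R2C5 = 18 − 15 = 3 completes the 18 across.
R1C3 = 6 − 1 = 5 completes the 6 down.
R1C5 = 25 − 23 = 2 completes the 25 across.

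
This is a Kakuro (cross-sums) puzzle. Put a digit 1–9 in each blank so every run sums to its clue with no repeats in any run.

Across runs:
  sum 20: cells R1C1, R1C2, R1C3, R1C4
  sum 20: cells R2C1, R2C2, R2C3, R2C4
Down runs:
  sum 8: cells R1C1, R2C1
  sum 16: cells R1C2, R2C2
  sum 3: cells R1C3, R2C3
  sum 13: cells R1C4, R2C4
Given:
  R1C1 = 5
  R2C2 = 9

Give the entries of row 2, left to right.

16 in 2 cells must be {7,9}; 3 in 2 cells must be {1,2}.
R1C2 = 16 − 9 = 7 completes the 16 down.
Given what's placed, R1C3 must be 2 to fit the 20 across and 3 down.
R1C4 = 20 − 14 = 6 completes the 20 across.
R2C1 = 8 − 5 = 3 completes the 8 down.
R2C3 = 3 − 2 = 1 completes the 3 down.
R2C4 = 20 − 13 = 7 completes the 20 across.

3 9 1 7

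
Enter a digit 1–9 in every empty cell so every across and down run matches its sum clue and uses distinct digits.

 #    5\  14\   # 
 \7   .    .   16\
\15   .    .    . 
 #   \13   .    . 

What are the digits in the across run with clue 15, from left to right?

1 5 9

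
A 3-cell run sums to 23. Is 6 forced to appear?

The only way to make 23 from 3 distinct digits is {6,8,9}, which contains 6.

Yes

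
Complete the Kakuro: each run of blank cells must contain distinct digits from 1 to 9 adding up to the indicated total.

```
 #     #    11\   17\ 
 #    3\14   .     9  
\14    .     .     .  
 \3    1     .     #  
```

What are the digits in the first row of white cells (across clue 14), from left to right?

3 in 2 cells must be {1,2}; 17 in 2 cells must be {8,9}.
R1C2 = 14 − 9 = 5 completes the 14 across.
R2C1 = 3 − 1 = 2 completes the 3 down.
R2C2 = 4: the only remaining digit allowed by both the 14 across and the 11 down.
R2C3 = 14 − 6 = 8 completes the 14 across.
R3C2 = 3 − 1 = 2 completes the 3 across.

5 9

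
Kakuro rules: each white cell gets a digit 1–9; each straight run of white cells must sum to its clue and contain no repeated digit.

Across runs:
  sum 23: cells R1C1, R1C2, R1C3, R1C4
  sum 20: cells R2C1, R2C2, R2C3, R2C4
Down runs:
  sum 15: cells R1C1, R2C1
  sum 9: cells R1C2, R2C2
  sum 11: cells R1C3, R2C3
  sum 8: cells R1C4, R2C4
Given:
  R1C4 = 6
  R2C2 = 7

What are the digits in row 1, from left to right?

7 2 8 6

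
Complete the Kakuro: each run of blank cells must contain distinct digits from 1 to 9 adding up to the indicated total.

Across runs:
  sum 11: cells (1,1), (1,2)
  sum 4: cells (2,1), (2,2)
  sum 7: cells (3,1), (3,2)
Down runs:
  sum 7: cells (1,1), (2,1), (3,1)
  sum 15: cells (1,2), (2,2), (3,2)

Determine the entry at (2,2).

3

4 in 2 cells must be {1,3}; 7 in 3 cells must be {1,2,4}.
The 4 across and the 7 down share only 1, so (2,1) = 1.
(2,2) = 4 − 1 = 3 completes the 4 across.
Nothing is forced directly, so branch on (1,1), whose candidates are 2 or 4. If (1,1) = 2: then (1,2) would have to be in {9} for the 11 across but in {4,5,7,8} for the 15 down — contradiction. So (1,1) = 4.
(1,2) = 11 − 4 = 7 completes the 11 across.
(3,1) = 7 − 5 = 2 completes the 7 down.
(3,2) = 7 − 2 = 5 completes the 7 across.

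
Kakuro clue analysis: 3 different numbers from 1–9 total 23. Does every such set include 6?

The only way to make 23 from 3 distinct digits is {6,8,9}, which contains 6.

Yes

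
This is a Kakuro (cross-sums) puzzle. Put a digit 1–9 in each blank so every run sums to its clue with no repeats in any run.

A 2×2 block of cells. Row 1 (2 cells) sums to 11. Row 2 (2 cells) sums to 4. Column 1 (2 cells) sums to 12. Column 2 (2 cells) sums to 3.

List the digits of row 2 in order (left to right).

3, 1

4 in 2 cells must be {1,3}; 3 in 2 cells must be {1,2}.
The 11 across and the 3 down share only 2, so (1,2) = 2.
The 4 across and the 12 down share only 3, so (2,1) = 3.
(2,2) = 4 − 3 = 1 completes the 4 across.
(1,1) = 11 − 2 = 9 completes the 11 across.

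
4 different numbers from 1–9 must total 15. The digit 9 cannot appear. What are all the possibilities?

4 distinct digits from 1–9 sum between 10 and 30.
Dropping sets that contain 9.

{1,2,4,8}; {1,2,5,7}; {1,3,4,7}; {1,3,5,6}; {2,3,4,6}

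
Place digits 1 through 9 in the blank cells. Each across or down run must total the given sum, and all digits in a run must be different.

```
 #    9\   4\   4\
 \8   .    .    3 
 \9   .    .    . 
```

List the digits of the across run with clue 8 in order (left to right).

4, 1, 3

4 in 2 cells must be {1,3}.
R1C2 = 1: the only remaining digit allowed by both the 8 across and the 4 down.
R2C2 = 4 − 1 = 3 completes the 4 down.
R2C3 = 4 − 3 = 1 completes the 4 down.
R1C1 = 8 − 4 = 4 completes the 8 across.
R2C1 = 9 − 4 = 5 completes the 9 across.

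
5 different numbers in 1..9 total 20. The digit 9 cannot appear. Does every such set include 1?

No

Counterexample: {2,3,4,5,6} sums to 20 under that restriction without using 1.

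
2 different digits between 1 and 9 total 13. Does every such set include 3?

Counterexample: {4,9} sums to 13 without using 3.

No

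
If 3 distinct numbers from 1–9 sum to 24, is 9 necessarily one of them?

The only way to make 24 from 3 distinct digits is {7,8,9}, which contains 9.

Yes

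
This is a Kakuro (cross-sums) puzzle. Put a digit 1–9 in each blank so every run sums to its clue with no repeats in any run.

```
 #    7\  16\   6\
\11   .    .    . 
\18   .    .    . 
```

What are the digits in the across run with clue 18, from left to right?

4 9 5

16 in 2 cells must be {7,9}.
The 11 across and the 16 down share only 7, so R1C2 = 7.
Given what's placed, R1C3 must be 1 to fit the 11 across and 6 down.
R2C2 = 16 − 7 = 9 completes the 16 down.
R2C3 = 6 − 1 = 5 completes the 6 down.
R1C1 = 11 − 8 = 3 completes the 11 across.
R2C1 = 18 − 14 = 4 completes the 18 across.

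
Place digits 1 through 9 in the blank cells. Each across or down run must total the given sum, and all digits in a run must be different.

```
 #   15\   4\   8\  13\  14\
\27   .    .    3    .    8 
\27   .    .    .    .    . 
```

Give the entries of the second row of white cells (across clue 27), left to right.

4 in 2 cells must be {1,3}.
Given what's placed, R1C2 must be 1 to fit the 27 across and 4 down.
R2C2 = 4 − 1 = 3 completes the 4 down.
R2C3 = 8 − 3 = 5 completes the 8 down.
R2C5 = 14 − 8 = 6 completes the 14 down.
Given what's placed, R2C1 must be 9 to fit the 27 across and 15 down.
R2C4 = 27 − 23 = 4 completes the 27 across.

9 3 5 4 6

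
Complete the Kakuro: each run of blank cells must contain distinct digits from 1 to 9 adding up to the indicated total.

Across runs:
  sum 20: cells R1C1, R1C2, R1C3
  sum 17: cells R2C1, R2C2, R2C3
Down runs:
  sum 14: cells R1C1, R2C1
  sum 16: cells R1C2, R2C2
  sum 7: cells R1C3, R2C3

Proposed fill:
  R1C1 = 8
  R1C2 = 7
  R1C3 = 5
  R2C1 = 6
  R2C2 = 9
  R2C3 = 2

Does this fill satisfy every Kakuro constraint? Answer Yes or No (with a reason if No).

Across: 8+7+5=20; 6+9+2=17. Down: 8+6=14; 7+9=16; 5+2=7. No digit repeats within any run.

Yes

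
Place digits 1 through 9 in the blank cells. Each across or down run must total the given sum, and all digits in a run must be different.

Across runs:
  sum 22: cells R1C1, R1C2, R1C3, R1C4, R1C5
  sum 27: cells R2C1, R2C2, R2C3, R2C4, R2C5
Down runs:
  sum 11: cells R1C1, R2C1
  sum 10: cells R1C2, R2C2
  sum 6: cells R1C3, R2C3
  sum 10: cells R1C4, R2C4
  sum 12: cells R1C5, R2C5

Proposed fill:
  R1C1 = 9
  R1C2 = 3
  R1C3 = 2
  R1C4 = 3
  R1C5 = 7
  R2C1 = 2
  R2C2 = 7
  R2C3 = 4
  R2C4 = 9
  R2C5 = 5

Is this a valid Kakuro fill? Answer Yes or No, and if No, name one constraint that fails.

No — the down run R1C4–R2C4 sums to 12, not 10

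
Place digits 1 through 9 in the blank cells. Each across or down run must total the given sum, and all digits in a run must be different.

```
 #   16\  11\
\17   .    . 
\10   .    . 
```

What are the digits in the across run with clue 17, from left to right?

9, 8

17 in 2 cells must be {8,9}; 16 in 2 cells must be {7,9}.
The 17 across and the 16 down share only 9, so R1C1 = 9.
R1C2 = 17 − 9 = 8 completes the 17 across.
R2C1 = 16 − 9 = 7 completes the 16 down.
R2C2 = 10 − 7 = 3 completes the 10 across.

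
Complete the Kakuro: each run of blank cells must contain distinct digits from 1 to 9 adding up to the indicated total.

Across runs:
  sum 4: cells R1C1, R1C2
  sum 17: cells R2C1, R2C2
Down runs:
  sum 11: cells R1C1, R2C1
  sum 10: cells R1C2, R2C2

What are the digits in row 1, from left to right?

4 in 2 cells must be {1,3}; 17 in 2 cells must be {8,9}.
The 4 across and the 11 down share only 3, so R1C1 = 3.
R1C2 = 4 − 3 = 1 completes the 4 across.
R2C1 = 11 − 3 = 8 completes the 11 down.
R2C2 = 17 − 8 = 9 completes the 17 across.

3, 1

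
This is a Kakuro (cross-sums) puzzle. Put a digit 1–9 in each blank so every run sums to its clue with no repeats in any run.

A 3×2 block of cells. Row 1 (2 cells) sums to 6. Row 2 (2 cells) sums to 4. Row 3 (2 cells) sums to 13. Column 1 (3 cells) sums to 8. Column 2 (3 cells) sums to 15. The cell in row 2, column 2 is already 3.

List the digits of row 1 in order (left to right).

2 4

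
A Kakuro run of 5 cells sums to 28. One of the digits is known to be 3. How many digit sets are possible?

5 distinct digits from 1–9 sum between 15 and 35.
Keeping only sets containing 3.
Enumerating: {1,3,7,8,9}, {2,3,6,8,9}, {3,4,5,7,9}, {3,4,6,7,8}.

4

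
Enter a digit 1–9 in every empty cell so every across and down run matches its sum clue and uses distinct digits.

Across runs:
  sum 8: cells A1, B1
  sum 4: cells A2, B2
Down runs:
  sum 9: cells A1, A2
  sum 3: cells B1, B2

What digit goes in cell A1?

4 in 2 cells must be {1,3}; 3 in 2 cells must be {1,2}.
The 4 across and the 3 down share only 1, so B2 = 1.
B1 = 3 − 1 = 2 completes the 3 down.
A2 = 4 − 1 = 3 completes the 4 across.
A1 = 8 − 2 = 6 completes the 8 across.

6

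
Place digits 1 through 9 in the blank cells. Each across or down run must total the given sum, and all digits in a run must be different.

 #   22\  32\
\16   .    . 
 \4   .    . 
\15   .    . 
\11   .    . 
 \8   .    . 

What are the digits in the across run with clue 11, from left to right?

16 in 2 cells must be {7,9}; 4 in 2 cells must be {1,3}.
Only 3 fits R2C2 under both its across sum 4 and down sum 32.
R2C1 = 4 − 3 = 1 completes the 4 across.
Nothing is forced directly, so branch on R5C2, whose candidates are 5 or 7. If R5C2 = 7: that forces R1C2 = 9, R3C2 = 8, R4C2 = 5, after which R5C1 would have to be in {1} for the 8 across but in {2,3,4,5,6,7,8,9} for the 22 down — contradiction. So R5C2 = 5.
R5C1 = 8 − 5 = 3 completes the 8 across.
No cell is forced outright now. R4C2 can only be 7 or 8 or 9 (the digits allowed by both its 11 across and its 32 down). If R4C2 = 7: that forces R1C2 = 9, R3C2 = 8, R4C1 = 4, after which R1C1 would have to be in {7} for the 16 across but in {5,6,8,9} for the 22 down — contradiction. If R4C2 = 8: then R4C1 would have to be in {3} for the 11 across but in {2,4,5,6,7,8,9} for the 22 down — contradiction. So R4C2 = 9.
Given what's placed, R1C2 must be 7 to fit the 16 across and 32 down.
R3C2 = 32 − 24 = 8 completes the 32 down.
R4C1 = 11 − 9 = 2 completes the 11 across.

2 9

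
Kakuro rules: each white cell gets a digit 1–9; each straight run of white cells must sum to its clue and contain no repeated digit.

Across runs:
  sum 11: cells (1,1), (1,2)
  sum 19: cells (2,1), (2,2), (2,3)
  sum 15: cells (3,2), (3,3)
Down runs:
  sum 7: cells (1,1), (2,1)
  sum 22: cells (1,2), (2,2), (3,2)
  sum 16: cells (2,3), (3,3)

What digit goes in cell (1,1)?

4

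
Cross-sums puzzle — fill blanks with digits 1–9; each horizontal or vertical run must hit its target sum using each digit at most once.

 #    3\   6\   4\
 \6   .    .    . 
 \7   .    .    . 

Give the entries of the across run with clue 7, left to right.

2, 4, 1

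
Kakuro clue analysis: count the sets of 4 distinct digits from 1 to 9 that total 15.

6

4 distinct digits from 1–9 sum between 10 and 30.
Enumerating: {1,2,3,9}, {1,2,4,8}, {1,2,5,7}, {1,3,4,7}, {1,3,5,6}, {2,3,4,6}.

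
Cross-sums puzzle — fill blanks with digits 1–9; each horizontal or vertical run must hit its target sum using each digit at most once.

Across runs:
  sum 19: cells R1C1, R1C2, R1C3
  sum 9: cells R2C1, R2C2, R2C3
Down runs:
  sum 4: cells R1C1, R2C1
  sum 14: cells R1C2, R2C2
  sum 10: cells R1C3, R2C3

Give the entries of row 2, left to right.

4 in 2 cells must be {1,3}.
The 19 across and the 4 down share only 3, so R1C1 = 3.
Given what's placed, R1C2 must be 9 to fit the 19 across and 14 down.
R1C3 = 19 − 12 = 7 completes the 19 across.
R2C1 = 4 − 3 = 1 completes the 4 down.
R2C2 = 14 − 9 = 5 completes the 14 down.
R2C3 = 9 − 6 = 3 completes the 9 across.

1 5 3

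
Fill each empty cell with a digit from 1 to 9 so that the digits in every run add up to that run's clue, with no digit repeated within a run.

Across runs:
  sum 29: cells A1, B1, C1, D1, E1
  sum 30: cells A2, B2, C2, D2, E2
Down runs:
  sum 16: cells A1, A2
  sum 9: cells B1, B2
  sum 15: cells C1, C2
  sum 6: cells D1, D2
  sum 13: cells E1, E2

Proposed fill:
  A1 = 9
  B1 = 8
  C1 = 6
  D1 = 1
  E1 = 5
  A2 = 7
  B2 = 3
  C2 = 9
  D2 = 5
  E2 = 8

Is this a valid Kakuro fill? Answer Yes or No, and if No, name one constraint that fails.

No — the across run A2–E2 sums to 32, not 30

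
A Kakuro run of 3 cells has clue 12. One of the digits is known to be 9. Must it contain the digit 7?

The only way to make 12 from 3 distinct digits under that restriction is {1,2,9}, which does not contain 7.

No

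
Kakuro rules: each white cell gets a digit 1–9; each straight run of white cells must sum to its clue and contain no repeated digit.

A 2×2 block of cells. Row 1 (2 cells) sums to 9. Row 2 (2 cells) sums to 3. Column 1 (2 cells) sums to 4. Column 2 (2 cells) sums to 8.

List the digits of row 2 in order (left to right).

1 2

3 in 2 cells must be {1,2}; 4 in 2 cells must be {1,3}.
The 3 across and the 4 down share only 1, so (2,1) = 1.
(2,2) = 3 − 1 = 2 completes the 3 across.
(1,1) = 4 − 1 = 3 completes the 4 down.
(1,2) = 9 − 3 = 6 completes the 9 across.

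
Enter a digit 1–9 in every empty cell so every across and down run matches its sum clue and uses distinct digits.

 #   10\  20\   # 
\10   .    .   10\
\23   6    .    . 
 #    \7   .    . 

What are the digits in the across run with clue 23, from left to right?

6 9 8

23 in 3 cells must be {6,8,9}.
R1C1 = 10 − 6 = 4 completes the 10 down.
R1C2 = 10 − 4 = 6 completes the 10 across.
R2C2 = 9: the only remaining digit allowed by both the 23 across and the 20 down.
R2C3 = 23 − 15 = 8 completes the 23 across.
R3C2 = 20 − 15 = 5 completes the 20 down.
R3C3 = 7 − 5 = 2 completes the 7 across.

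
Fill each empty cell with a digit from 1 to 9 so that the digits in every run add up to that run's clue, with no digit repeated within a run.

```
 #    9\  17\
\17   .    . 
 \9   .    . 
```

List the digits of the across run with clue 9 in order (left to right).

17 in 2 cells must be {8,9}.
The 17 across and the 9 down share only 8, so R1C1 = 8.
R1C2 = 17 − 8 = 9 completes the 17 across.
R2C1 = 9 − 8 = 1 completes the 9 down.
R2C2 = 9 − 1 = 8 completes the 9 across.

1 8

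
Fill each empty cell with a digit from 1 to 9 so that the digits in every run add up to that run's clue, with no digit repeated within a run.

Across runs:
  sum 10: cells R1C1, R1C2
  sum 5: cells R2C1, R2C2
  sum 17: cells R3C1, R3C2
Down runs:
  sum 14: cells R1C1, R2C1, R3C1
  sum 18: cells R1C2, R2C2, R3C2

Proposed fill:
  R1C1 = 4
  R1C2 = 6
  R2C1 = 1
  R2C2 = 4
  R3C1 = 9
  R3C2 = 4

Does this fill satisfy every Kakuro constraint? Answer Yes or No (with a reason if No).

No — the across run R3C1–R3C2 sums to 13, not 17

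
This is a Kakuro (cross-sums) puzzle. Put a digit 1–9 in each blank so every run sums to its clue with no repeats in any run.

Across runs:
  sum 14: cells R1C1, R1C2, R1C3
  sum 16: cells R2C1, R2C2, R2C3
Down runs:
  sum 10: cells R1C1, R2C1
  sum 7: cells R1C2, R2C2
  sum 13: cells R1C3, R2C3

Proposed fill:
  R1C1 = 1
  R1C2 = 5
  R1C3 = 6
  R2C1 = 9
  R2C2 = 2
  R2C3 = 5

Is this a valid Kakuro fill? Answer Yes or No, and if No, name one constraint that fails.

No — the down run R1C3–R2C3 sums to 11, not 13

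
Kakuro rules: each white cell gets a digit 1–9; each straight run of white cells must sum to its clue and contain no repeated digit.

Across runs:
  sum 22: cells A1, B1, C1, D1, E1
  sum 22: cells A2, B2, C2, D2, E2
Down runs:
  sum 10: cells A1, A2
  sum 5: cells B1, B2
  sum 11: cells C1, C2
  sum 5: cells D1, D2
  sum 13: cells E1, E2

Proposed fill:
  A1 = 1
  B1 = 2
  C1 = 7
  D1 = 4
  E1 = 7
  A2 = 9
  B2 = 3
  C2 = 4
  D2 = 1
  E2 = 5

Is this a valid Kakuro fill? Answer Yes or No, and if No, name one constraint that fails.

No — the down run E1–E2 sums to 12, not 13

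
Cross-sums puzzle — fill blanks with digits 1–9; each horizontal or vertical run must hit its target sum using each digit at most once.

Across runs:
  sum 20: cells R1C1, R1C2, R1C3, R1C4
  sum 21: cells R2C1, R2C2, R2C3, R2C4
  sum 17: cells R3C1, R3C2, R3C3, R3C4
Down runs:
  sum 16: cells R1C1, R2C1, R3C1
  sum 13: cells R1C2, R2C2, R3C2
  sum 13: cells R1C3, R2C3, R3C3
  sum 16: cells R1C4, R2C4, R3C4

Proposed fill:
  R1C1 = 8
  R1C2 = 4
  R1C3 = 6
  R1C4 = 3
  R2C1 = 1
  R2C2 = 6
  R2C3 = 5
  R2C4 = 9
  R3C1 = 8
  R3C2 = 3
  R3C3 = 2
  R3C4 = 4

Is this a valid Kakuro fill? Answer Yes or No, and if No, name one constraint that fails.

No — the across run R1C1–R1C4 sums to 21, not 20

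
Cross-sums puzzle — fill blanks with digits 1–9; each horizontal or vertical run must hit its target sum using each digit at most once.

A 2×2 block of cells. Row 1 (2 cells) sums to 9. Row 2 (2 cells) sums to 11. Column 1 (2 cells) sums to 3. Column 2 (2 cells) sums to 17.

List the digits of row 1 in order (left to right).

1 8

3 in 2 cells must be {1,2}; 17 in 2 cells must be {8,9}.
The 9 across and the 17 down share only 8, so (1,2) = 8.
The 11 across and the 3 down share only 2, so (2,1) = 2.
(2,2) = 11 − 2 = 9 completes the 11 across.
(1,1) = 9 − 8 = 1 completes the 9 across.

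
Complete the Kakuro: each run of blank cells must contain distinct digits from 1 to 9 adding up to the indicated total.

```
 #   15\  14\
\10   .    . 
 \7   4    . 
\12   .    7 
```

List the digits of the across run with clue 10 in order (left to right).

6, 4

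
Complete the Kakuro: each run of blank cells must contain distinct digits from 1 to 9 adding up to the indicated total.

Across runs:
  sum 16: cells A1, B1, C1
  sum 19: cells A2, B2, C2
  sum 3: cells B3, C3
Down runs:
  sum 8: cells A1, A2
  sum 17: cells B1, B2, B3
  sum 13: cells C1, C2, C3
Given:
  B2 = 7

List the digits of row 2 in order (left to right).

3 in 2 cells must be {1,2}.
Given what's placed, A2 must be 3 to fit the 19 across and 8 down.
C2 = 19 − 10 = 9 completes the 19 across.
Given what's placed, C3 must be 1 to fit the 3 across and 13 down.
A1 = 8 − 3 = 5 completes the 8 down.
C1 = 13 − 10 = 3 completes the 13 down.
B3 = 3 − 1 = 2 completes the 3 across.
B1 = 16 − 8 = 8 completes the 16 across.

3 7 9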